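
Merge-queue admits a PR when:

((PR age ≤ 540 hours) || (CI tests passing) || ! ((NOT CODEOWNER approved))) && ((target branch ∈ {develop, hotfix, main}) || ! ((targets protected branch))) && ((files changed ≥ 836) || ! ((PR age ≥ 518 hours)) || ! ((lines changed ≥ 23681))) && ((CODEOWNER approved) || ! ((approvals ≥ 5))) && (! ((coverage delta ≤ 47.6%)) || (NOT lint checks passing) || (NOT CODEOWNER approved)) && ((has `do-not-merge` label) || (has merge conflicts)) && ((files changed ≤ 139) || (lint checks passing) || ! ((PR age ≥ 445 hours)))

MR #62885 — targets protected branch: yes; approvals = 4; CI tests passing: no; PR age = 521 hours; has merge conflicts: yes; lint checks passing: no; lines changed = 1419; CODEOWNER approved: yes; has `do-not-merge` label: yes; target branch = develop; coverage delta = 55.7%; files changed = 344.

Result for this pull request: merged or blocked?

Atomic conditions:
  PR age ≤ 540 hours: 521 ≤ 540 is true
  CI tests passing: no → false
  NOT CODEOWNER approved: yes → false
  target branch ∈ {develop, hotfix, main}: develop is in the set → true
  targets protected branch: yes → true
  files changed ≥ 836: 344 ≥ 836 is false
  PR age ≥ 518 hours: 521 ≥ 518 is true
  lines changed ≥ 23681: 1419 ≥ 23681 is false
  CODEOWNER approved: yes → true
  approvals ≥ 5: 4 ≥ 5 is false
  coverage delta ≤ 47.6%: 55.7 ≤ 47.6 is false
  NOT lint checks passing: no → true
  has `do-not-merge` label: yes → true
  has merge conflicts: yes → true
  files changed ≤ 139: 344 ≤ 139 is false
  lint checks passing: no → false
  PR age ≥ 445 hours: 521 ≥ 445 is true
Combine:
[1.3] NOT false = true
[1] true OR false OR true = true
[2.2] NOT true = false
[2] true OR false = true
[3.2] NOT true = false
[3.3] NOT false = true
[3] false OR false OR true = true
[4.2] NOT false = true
[4] true OR true = true
[5.1] NOT false = true
[5] true OR true OR false = true
[6] true OR true = true
[7.3] NOT true = false
[7] false OR false OR false = false
[root] true AND true AND true AND true AND true AND true AND false = false
Overall: false → blocked

Blocked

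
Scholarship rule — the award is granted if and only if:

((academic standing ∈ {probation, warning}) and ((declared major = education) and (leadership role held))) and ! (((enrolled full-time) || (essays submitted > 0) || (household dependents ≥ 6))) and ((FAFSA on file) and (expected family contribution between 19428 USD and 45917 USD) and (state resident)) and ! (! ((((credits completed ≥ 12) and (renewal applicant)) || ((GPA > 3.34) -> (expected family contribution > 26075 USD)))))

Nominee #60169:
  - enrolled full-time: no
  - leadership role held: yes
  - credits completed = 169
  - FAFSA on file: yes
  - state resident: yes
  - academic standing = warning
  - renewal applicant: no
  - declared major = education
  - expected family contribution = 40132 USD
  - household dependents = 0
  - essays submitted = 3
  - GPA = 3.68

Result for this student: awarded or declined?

Atomic conditions:
  academic standing ∈ {probation, warning}: warning is in the set → true
  declared major = education: education == education is true
  leadership role held: yes → true
  enrolled full-time: no → false
  essays submitted > 0: 3 > 0 is true
  household dependents ≥ 6: 0 ≥ 6 is false
  FAFSA on file: yes → true
  expected family contribution between 19428 USD and 45917 USD: 40132 in [19428, 45917] is true
  state resident: yes → true
  credits completed ≥ 12: 169 ≥ 12 is true
  renewal applicant: no → false
  GPA > 3.34: 3.68 > 3.34 is true
  expected family contribution > 26075 USD: 40132 > 26075 is true
Combine:
[1.2] true AND true = true
[1] true AND true = true
[2.1] false OR true OR false = true
[2] NOT true = false
[3] true AND true AND true = true
[4.1.1.1] true AND false = false
[4.1.1.2] true → true = true
[4.1.1] false OR true = true
[4.1] NOT true = false
[4] NOT false = true
[root] true AND false AND true AND true = false
Overall: false → declined

Declined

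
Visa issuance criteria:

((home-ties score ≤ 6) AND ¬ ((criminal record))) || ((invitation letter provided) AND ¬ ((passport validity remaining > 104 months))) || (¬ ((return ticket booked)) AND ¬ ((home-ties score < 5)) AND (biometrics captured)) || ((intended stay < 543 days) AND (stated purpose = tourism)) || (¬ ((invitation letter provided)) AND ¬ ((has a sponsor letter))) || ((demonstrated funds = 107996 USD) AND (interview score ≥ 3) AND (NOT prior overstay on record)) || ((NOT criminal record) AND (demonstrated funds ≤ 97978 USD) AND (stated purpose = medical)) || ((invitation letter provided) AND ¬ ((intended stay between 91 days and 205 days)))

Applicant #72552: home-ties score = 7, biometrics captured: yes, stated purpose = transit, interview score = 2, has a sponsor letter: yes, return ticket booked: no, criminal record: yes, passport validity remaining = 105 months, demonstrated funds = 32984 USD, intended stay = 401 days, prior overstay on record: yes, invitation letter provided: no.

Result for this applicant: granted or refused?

Atomic conditions:
  home-ties score ≤ 6: 7 ≤ 6 is false
  criminal record: yes → true
  invitation letter provided: no → false
  passport validity remaining > 104 months: 105 > 104 is true
  return ticket booked: no → false
  home-ties score < 5: 7 < 5 is false
  biometrics captured: yes → true
  intended stay < 543 days: 401 < 543 is true
  stated purpose = tourism: transit == tourism is false
  has a sponsor letter: yes → true
  demonstrated funds = 107996 USD: 32984 == 107996 is false
  interview score ≥ 3: 2 ≥ 3 is false
  NOT prior overstay on record: yes → false
  NOT criminal record: yes → false
  demonstrated funds ≤ 97978 USD: 32984 ≤ 97978 is true
  stated purpose = medical: transit == medical is false
  intended stay between 91 days and 205 days: 401 in [91, 205] is false
Combine:
[1.2] NOT true = false
[1] false AND false = false
[2.2] NOT true = false
[2] false AND false = false
[3.1] NOT false = true
[3.2] NOT false = true
[3] true AND true AND true = true
[4] true AND false = false
[5.1] NOT false = true
[5.2] NOT true = false
[5] true AND false = false
[6] false AND false AND false = false
[7] false AND true AND false = false
[8.2] NOT false = true
[8] false AND true = false
[root] false OR false OR true OR false OR false OR false OR false OR false = true
Overall: true → granted

Granted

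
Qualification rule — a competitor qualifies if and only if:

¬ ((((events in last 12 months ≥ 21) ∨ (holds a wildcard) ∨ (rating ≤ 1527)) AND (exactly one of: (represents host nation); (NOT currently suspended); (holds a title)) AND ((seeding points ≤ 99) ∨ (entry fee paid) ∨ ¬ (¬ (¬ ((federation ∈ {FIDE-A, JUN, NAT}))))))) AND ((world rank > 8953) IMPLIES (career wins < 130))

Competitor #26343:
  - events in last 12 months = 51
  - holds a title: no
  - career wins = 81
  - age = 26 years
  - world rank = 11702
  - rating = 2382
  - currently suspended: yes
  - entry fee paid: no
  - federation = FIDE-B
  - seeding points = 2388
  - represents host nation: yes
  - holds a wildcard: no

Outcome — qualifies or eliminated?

Atomic conditions:
  events in last 12 months ≥ 21: 51 ≥ 21 is true
  holds a wildcard: no → false
  rating ≤ 1527: 2382 ≤ 1527 is false
  represents host nation: yes → true
  NOT currently suspended: yes → false
  holds a title: no → false
  seeding points ≤ 99: 2388 ≤ 99 is false
  entry fee paid: no → false
  federation ∈ {FIDE-A, JUN, NAT}: FIDE-B is not in the set → false
  world rank > 8953: 11702 > 8953 is true
  career wins < 130: 81 < 130 is true
Combine:
[1.1.1] true OR false OR false = true
[1.1.2] exactly-one(true, false, false) = true
[1.1.3.3.1.1] NOT false = true
[1.1.3.3.1] NOT true = false
[1.1.3.3] NOT false = true
[1.1.3] false OR false OR true = true
[1.1] true AND true AND true = true
[1] NOT true = false
[2] true → true = true
[root] false AND true = false
Overall: false → eliminated

Eliminated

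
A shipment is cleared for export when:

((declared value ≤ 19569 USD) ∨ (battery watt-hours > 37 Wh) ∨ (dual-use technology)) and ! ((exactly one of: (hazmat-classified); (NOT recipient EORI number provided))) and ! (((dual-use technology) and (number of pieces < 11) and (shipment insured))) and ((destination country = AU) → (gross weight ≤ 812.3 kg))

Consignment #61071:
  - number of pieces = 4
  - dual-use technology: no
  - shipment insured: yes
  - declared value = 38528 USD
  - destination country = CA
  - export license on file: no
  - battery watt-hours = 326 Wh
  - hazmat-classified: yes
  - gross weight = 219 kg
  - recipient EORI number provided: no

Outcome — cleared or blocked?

Cleared

Atomic conditions:
  declared value ≤ 19569 USD: 38528 ≤ 19569 is false
  battery watt-hours > 37 Wh: 326 > 37 is true
  dual-use technology: no → false
  hazmat-classified: yes → true
  NOT recipient EORI number provided: no → true
  number of pieces < 11: 4 < 11 is true
  shipment insured: yes → true
  destination country = AU: CA == AU is false
  gross weight ≤ 812.3 kg: 219 ≤ 812.3 is true
Combine:
[1] false OR true OR false = true
[2.1] exactly-one(true, true) = false
[2] NOT false = true
[3.1] false AND true AND true = false
[3] NOT false = true
[4] false → true (antecedent false ⇒ implication holds) = true
[root] true AND true AND true AND true = true
Overall: true → cleared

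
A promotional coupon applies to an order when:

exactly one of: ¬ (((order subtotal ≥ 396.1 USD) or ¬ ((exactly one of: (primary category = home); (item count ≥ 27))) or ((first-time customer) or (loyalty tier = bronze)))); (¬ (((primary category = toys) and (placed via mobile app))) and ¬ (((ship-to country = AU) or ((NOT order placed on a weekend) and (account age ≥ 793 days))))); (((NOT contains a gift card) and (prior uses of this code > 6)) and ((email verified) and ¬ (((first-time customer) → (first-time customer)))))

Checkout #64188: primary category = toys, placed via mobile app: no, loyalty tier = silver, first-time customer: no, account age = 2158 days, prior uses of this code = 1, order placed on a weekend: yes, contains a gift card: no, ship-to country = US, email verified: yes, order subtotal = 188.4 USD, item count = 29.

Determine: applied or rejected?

Rejected

Atomic conditions:
  order subtotal ≥ 396.1 USD: 188.4 ≥ 396.1 is false
  primary category = home: toys == home is false
  item count ≥ 27: 29 ≥ 27 is true
  first-time customer: no → false
  loyalty tier = bronze: silver == bronze is false
  primary category = toys: toys == toys is true
  placed via mobile app: no → false
  ship-to country = AU: US == AU is false
  NOT order placed on a weekend: yes → false
  account age ≥ 793 days: 2158 ≥ 793 is true
  NOT contains a gift card: no → true
  prior uses of this code > 6: 1 > 6 is false
  email verified: yes → true
Combine:
[1.1.2.1] exactly-one(false, true) = true
[1.1.2] NOT true = false
[1.1.3] false OR false = false
[1.1] false OR false OR false = false
[1] NOT false = true
[2.1.1] true AND false = false
[2.1] NOT false = true
[2.2.1.2] false AND true = false
[2.2.1] false OR false = false
[2.2] NOT false = true
[2] true AND true = true
[3.1] true AND false = false
[3.2.2.1] false → false (antecedent false ⇒ implication holds) = true
[3.2.2] NOT true = false
[3.2] true AND false = false
[3] false AND false = false
[root] exactly-one(true, true, false) = false
Overall: false → rejected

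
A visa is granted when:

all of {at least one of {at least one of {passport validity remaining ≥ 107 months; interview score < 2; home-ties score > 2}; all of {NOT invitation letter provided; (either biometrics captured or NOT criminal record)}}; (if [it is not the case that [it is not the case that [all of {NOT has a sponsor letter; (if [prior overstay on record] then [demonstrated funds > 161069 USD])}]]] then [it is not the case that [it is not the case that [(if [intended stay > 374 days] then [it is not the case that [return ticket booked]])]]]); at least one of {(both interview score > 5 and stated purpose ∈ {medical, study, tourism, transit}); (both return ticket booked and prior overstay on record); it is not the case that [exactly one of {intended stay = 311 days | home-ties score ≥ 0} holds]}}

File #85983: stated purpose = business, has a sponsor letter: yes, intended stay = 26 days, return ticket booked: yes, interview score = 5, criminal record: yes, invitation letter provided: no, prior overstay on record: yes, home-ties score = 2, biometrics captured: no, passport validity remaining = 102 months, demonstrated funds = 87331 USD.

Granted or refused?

Atomic conditions:
  passport validity remaining ≥ 107 months: 102 ≥ 107 is false
  interview score < 2: 5 < 2 is false
  home-ties score > 2: 2 > 2 is false
  NOT invitation letter provided: no → true
  biometrics captured: no → false
  NOT criminal record: yes → false
  NOT has a sponsor letter: yes → false
  prior overstay on record: yes → true
  demonstrated funds > 161069 USD: 87331 > 161069 is false
  intended stay > 374 days: 26 > 374 is false
  return ticket booked: yes → true
  interview score > 5: 5 > 5 is false
  stated purpose ∈ {medical, study, tourism, transit}: business is not in the set → false
  intended stay = 311 days: 26 == 311 is false
  home-ties score ≥ 0: 2 ≥ 0 is true
Combine:
[1.1] false OR false OR false = false
[1.2.2] false OR false = false
[1.2] true AND false = false
[1] false OR false = false
[2.1.1.1.2] true → false = false
[2.1.1.1] false AND false = false
[2.1.1] NOT false = true
[2.1] NOT true = false
[2.2.1.1.2] NOT true = false
[2.2.1.1] false → false (antecedent false ⇒ implication holds) = true
[2.2.1] NOT true = false
[2.2] NOT false = true
[2] false → true (antecedent false ⇒ implication holds) = true
[3.1] false AND false = false
[3.2] true AND true = true
[3.3.1] exactly-one(false, true) = true
[3.3] NOT true = false
[3] false OR true OR false = true
[root] false AND true AND true = false
Overall: false → refused

Refused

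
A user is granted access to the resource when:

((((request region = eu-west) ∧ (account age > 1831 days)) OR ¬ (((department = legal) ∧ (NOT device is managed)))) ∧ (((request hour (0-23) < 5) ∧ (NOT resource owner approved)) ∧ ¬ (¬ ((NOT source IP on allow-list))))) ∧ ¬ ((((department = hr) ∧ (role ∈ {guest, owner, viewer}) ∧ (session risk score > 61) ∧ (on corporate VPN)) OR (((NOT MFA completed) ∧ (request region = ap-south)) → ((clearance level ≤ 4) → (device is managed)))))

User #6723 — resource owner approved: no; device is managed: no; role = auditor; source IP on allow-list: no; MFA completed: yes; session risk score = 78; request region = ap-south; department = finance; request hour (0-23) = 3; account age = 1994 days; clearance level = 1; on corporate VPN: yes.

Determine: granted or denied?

Denied

Atomic conditions:
  request region = eu-west: ap-south == eu-west is false
  account age > 1831 days: 1994 > 1831 is true
  department = legal: finance == legal is false
  NOT device is managed: no → true
  request hour (0-23) < 5: 3 < 5 is true
  NOT resource owner approved: no → true
  NOT source IP on allow-list: no → true
  department = hr: finance == hr is false
  role ∈ {guest, owner, viewer}: auditor is not in the set → false
  session risk score > 61: 78 > 61 is true
  on corporate VPN: yes → true
  NOT MFA completed: yes → false
  request region = ap-south: ap-south == ap-south is true
  clearance level ≤ 4: 1 ≤ 4 is true
  device is managed: no → false
Combine:
[1.1.1] false AND true = false
[1.1.2.1] false AND true = false
[1.1.2] NOT false = true
[1.1] false OR true = true
[1.2.1] true AND true = true
[1.2.2.1] NOT true = false
[1.2.2] NOT false = true
[1.2] true AND true = true
[1] true AND true = true
[2.1.1] false AND false AND true AND true = false
[2.1.2.1] false AND true = false
[2.1.2.2] true → false = false
[2.1.2] false → false (antecedent false ⇒ implication holds) = true
[2.1] false OR true = true
[2] NOT true = false
[root] true AND false = false
Overall: false → denied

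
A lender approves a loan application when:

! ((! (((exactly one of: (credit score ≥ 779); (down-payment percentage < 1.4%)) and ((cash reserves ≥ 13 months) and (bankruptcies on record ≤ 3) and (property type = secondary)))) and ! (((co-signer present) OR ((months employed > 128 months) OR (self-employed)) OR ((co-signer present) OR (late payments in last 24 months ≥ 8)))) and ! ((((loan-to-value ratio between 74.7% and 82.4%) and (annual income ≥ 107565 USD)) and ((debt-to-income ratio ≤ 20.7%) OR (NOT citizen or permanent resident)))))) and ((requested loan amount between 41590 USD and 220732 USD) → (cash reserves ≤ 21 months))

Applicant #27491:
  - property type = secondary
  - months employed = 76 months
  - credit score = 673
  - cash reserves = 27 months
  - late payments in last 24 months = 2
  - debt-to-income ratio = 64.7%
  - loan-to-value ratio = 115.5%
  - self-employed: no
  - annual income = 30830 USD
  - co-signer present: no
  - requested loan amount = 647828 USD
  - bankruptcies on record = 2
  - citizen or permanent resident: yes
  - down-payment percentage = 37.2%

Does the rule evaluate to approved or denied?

Atomic conditions:
  credit score ≥ 779: 673 ≥ 779 is false
  down-payment percentage < 1.4%: 37.2 < 1.4 is false
  cash reserves ≥ 13 months: 27 ≥ 13 is true
  bankruptcies on record ≤ 3: 2 ≤ 3 is true
  property type = secondary: secondary == secondary is true
  co-signer present: no → false
  months employed > 128 months: 76 > 128 is false
  self-employed: no → false
  late payments in last 24 months ≥ 8: 2 ≥ 8 is false
  loan-to-value ratio between 74.7% and 82.4%: 115.5 in [74.7, 82.4] is false
  annual income ≥ 107565 USD: 30830 ≥ 107565 is false
  debt-to-income ratio ≤ 20.7%: 64.7 ≤ 20.7 is false
  NOT citizen or permanent resident: yes → false
  requested loan amount between 41590 USD and 220732 USD: 647828 in [41590, 220732] is false
  cash reserves ≤ 21 months: 27 ≤ 21 is false
Combine:
[1.1.1.1.1] exactly-one(false, false) = false
[1.1.1.1.2] true AND true AND true = true
[1.1.1.1] false AND true = false
[1.1.1] NOT false = true
[1.1.2.1.2] false OR false = false
[1.1.2.1.3] false OR false = false
[1.1.2.1] false OR false OR false = false
[1.1.2] NOT false = true
[1.1.3.1.1] false AND false = false
[1.1.3.1.2] false OR false = false
[1.1.3.1] false AND false = false
[1.1.3] NOT false = true
[1.1] true AND true AND true = true
[1] NOT true = false
[2] false → false (antecedent false ⇒ implication holds) = true
[root] false AND true = false
Overall: false → denied

Denied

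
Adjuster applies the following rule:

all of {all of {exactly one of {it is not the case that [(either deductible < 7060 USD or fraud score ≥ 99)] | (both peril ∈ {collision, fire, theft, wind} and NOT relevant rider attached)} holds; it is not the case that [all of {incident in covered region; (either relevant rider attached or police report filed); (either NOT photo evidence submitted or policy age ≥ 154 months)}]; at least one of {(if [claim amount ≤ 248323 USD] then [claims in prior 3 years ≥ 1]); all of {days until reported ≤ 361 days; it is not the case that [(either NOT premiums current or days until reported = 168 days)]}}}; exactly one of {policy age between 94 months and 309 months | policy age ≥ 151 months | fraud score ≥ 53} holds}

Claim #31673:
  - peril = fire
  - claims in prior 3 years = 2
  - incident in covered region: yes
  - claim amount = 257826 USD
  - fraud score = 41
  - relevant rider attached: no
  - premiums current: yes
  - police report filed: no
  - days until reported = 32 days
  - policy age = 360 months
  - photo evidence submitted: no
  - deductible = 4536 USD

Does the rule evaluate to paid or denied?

Paid

Atomic conditions:
  deductible < 7060 USD: 4536 < 7060 is true
  fraud score ≥ 99: 41 ≥ 99 is false
  peril ∈ {collision, fire, theft, wind}: fire is in the set → true
  NOT relevant rider attached: no → true
  incident in covered region: yes → true
  relevant rider attached: no → false
  police report filed: no → false
  NOT photo evidence submitted: no → true
  policy age ≥ 154 months: 360 ≥ 154 is true
  claim amount ≤ 248323 USD: 257826 ≤ 248323 is false
  claims in prior 3 years ≥ 1: 2 ≥ 1 is true
  days until reported ≤ 361 days: 32 ≤ 361 is true
  NOT premiums current: yes → false
  days until reported = 168 days: 32 == 168 is false
  policy age between 94 months and 309 months: 360 in [94, 309] is false
  policy age ≥ 151 months: 360 ≥ 151 is true
  fraud score ≥ 53: 41 ≥ 53 is false
Combine:
[1.1.1.1] true OR false = true
[1.1.1] NOT true = false
[1.1.2] true AND true = true
[1.1] exactly-one(false, true) = true
[1.2.1.2] false OR false = false
[1.2.1.3] true OR true = true
[1.2.1] true AND false AND true = false
[1.2] NOT false = true
[1.3.1] false → true (antecedent false ⇒ implication holds) = true
[1.3.2.2.1] false OR false = false
[1.3.2.2] NOT false = true
[1.3.2] true AND true = true
[1.3] true OR true = true
[1] true AND true AND true = true
[2] exactly-one(false, true, false) = true
[root] true AND true = true
Overall: true → paid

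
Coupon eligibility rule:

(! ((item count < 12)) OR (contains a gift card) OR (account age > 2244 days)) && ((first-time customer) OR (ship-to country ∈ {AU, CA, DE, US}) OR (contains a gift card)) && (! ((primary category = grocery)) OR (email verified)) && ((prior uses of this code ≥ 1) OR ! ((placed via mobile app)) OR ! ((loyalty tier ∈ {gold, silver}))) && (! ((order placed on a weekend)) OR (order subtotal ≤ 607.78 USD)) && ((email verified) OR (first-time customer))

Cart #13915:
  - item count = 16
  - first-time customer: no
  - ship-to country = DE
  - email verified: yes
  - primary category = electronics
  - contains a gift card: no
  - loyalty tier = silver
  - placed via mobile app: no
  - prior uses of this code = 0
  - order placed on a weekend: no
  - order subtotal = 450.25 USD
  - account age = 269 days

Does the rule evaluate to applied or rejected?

Applied

Atomic conditions:
  item count < 12: 16 < 12 is false
  contains a gift card: no → false
  account age > 2244 days: 269 > 2244 is false
  first-time customer: no → false
  ship-to country ∈ {AU, CA, DE, US}: DE is in the set → true
  primary category = grocery: electronics == grocery is false
  email verified: yes → true
  prior uses of this code ≥ 1: 0 ≥ 1 is false
  placed via mobile app: no → false
  loyalty tier ∈ {gold, silver}: silver is in the set → true
  order placed on a weekend: no → false
  order subtotal ≤ 607.78 USD: 450.25 ≤ 607.78 is true
Combine:
[1.1] NOT false = true
[1] true OR false OR false = true
[2] false OR true OR false = true
[3.1] NOT false = true
[3] true OR true = true
[4.2] NOT false = true
[4.3] NOT true = false
[4] false OR true OR false = true
[5.1] NOT false = true
[5] true OR true = true
[6] true OR false = true
[root] true AND true AND true AND true AND true AND true = true
Overall: true → applied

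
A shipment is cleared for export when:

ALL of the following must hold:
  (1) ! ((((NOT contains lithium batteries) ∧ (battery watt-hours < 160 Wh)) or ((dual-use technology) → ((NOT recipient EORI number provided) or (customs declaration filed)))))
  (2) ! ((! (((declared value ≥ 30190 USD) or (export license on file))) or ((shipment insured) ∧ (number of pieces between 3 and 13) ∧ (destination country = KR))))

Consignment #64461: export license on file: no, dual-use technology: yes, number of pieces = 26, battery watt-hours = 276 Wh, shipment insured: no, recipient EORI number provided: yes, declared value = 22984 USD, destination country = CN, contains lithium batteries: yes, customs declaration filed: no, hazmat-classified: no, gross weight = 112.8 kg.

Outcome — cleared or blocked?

Atomic conditions:
  NOT contains lithium batteries: yes → false
  battery watt-hours < 160 Wh: 276 < 160 is false
  dual-use technology: yes → true
  NOT recipient EORI number provided: yes → false
  customs declaration filed: no → false
  declared value ≥ 30190 USD: 22984 ≥ 30190 is false
  export license on file: no → false
  shipment insured: no → false
  number of pieces between 3 and 13: 26 in [3, 13] is false
  destination country = KR: CN == KR is false
Combine:
[1.1.1] false AND false = false
[1.1.2.2] false OR false = false
[1.1.2] true → false = false
[1.1] false OR false = false
[1] NOT false = true
[2.1.1.1] false OR false = false
[2.1.1] NOT false = true
[2.1.2] false AND false AND false = false
[2.1] true OR false = true
[2] NOT true = false
[root] true AND false = false
Overall: false → blocked

Blocked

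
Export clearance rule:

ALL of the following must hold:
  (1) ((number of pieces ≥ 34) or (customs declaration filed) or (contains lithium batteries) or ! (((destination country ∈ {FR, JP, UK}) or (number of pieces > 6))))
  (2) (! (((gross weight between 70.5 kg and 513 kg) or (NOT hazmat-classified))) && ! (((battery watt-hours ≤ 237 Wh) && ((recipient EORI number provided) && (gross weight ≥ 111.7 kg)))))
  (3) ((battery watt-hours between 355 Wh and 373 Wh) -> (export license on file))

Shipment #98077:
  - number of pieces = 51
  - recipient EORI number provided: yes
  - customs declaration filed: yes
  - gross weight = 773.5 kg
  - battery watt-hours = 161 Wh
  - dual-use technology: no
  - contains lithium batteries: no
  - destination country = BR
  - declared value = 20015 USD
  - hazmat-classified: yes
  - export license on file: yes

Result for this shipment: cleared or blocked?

Blocked

Atomic conditions:
  number of pieces ≥ 34: 51 ≥ 34 is true
  customs declaration filed: yes → true
  contains lithium batteries: no → false
  destination country ∈ {FR, JP, UK}: BR is not in the set → false
  number of pieces > 6: 51 > 6 is true
  gross weight between 70.5 kg and 513 kg: 773.5 in [70.5, 513] is false
  NOT hazmat-classified: yes → false
  battery watt-hours ≤ 237 Wh: 161 ≤ 237 is true
  recipient EORI number provided: yes → true
  gross weight ≥ 111.7 kg: 773.5 ≥ 111.7 is true
  battery watt-hours between 355 Wh and 373 Wh: 161 in [355, 373] is false
  export license on file: yes → true
Combine:
[1.4.1] false OR true = true
[1.4] NOT true = false
[1] true OR true OR false OR false = true
[2.1.1] false OR false = false
[2.1] NOT false = true
[2.2.1.2] true AND true = true
[2.2.1] true AND true = true
[2.2] NOT true = false
[2] true AND false = false
[3] false → true (antecedent false ⇒ implication holds) = true
[root] true AND false AND true = false
Overall: false → blocked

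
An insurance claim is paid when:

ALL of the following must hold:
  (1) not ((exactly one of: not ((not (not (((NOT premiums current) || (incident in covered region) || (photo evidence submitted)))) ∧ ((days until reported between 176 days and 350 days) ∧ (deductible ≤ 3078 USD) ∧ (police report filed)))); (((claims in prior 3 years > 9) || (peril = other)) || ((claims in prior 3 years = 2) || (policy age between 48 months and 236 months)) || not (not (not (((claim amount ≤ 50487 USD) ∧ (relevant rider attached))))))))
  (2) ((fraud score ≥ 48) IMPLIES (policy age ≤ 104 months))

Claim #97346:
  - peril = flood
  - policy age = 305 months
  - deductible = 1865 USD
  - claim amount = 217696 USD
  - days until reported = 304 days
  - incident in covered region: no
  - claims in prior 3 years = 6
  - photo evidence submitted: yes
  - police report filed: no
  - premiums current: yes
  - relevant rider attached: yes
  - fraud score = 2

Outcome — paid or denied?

Atomic conditions:
  NOT premiums current: yes → false
  incident in covered region: no → false
  photo evidence submitted: yes → true
  days until reported between 176 days and 350 days: 304 in [176, 350] is true
  deductible ≤ 3078 USD: 1865 ≤ 3078 is true
  police report filed: no → false
  claims in prior 3 years > 9: 6 > 9 is false
  peril = other: flood == other is false
  claims in prior 3 years = 2: 6 == 2 is false
  policy age between 48 months and 236 months: 305 in [48, 236] is false
  claim amount ≤ 50487 USD: 217696 ≤ 50487 is false
  relevant rider attached: yes → true
  fraud score ≥ 48: 2 ≥ 48 is false
  policy age ≤ 104 months: 305 ≤ 104 is false
Combine:
[1.1.1.1.1.1.1] false OR false OR true = true
[1.1.1.1.1.1] NOT true = false
[1.1.1.1.1] NOT false = true
[1.1.1.1.2] true AND true AND false = false
[1.1.1.1] true AND false = false
[1.1.1] NOT false = true
[1.1.2.1] false OR false = false
[1.1.2.2] false OR false = false
[1.1.2.3.1.1.1] false AND true = false
[1.1.2.3.1.1] NOT false = true
[1.1.2.3.1] NOT true = false
[1.1.2.3] NOT false = true
[1.1.2] false OR false OR true = true
[1.1] exactly-one(true, true) = false
[1] NOT false = true
[2] false → false (antecedent false ⇒ implication holds) = true
[root] true AND true = true
Overall: true → paid

Paid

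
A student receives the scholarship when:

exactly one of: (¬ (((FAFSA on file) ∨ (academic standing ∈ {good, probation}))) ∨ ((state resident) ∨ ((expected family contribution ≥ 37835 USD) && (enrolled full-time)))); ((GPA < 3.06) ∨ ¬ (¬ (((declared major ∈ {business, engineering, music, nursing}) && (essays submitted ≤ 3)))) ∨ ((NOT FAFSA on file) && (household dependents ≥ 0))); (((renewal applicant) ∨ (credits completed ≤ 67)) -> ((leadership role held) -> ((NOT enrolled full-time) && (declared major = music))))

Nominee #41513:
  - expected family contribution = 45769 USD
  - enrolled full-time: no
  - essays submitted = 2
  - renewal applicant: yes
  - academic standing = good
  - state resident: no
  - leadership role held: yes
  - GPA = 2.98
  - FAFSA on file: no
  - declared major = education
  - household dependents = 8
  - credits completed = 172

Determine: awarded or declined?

Atomic conditions:
  FAFSA on file: no → false
  academic standing ∈ {good, probation}: good is in the set → true
  state resident: no → false
  expected family contribution ≥ 37835 USD: 45769 ≥ 37835 is true
  enrolled full-time: no → false
  GPA < 3.06: 2.98 < 3.06 is true
  declared major ∈ {business, engineering, music, nursing}: education is not in the set → false
  essays submitted ≤ 3: 2 ≤ 3 is true
  NOT FAFSA on file: no → true
  household dependents ≥ 0: 8 ≥ 0 is true
  renewal applicant: yes → true
  credits completed ≤ 67: 172 ≤ 67 is false
  leadership role held: yes → true
  NOT enrolled full-time: no → true
  declared major = music: education == music is false
Combine:
[1.1.1] false OR true = true
[1.1] NOT true = false
[1.2.2] true AND false = false
[1.2] false OR false = false
[1] false OR false = false
[2.2.1.1] false AND true = false
[2.2.1] NOT false = true
[2.2] NOT true = false
[2.3] true AND true = true
[2] true OR false OR true = true
[3.1] true OR false = true
[3.2.2] true AND false = false
[3.2] true → false = false
[3] true → false = false
[root] exactly-one(false, true, false) = true
Overall: true → awarded

Awarded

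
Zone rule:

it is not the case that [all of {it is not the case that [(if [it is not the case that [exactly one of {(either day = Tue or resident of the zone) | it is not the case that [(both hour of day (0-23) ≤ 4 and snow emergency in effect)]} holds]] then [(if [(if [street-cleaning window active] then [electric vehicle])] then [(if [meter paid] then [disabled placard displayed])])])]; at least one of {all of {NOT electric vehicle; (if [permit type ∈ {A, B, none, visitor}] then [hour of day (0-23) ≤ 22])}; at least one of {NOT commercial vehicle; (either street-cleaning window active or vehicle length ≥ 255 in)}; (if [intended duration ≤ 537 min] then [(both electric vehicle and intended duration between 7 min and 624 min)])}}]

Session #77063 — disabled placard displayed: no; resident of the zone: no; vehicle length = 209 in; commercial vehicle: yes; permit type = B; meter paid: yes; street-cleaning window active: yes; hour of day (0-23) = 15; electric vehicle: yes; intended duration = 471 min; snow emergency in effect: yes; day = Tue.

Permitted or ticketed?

Ticketed

Atomic conditions:
  day = Tue: Tue == Tue is true
  resident of the zone: no → false
  hour of day (0-23) ≤ 4: 15 ≤ 4 is false
  snow emergency in effect: yes → true
  street-cleaning window active: yes → true
  electric vehicle: yes → true
  meter paid: yes → true
  disabled placard displayed: no → false
  NOT electric vehicle: yes → false
  permit type ∈ {A, B, none, visitor}: B is in the set → true
  hour of day (0-23) ≤ 22: 15 ≤ 22 is true
  NOT commercial vehicle: yes → false
  vehicle length ≥ 255 in: 209 ≥ 255 is false
  intended duration ≤ 537 min: 471 ≤ 537 is true
  intended duration between 7 min and 624 min: 471 in [7, 624] is true
Combine:
[1.1.1.1.1.1] true OR false = true
[1.1.1.1.1.2.1] false AND true = false
[1.1.1.1.1.2] NOT false = true
[1.1.1.1.1] exactly-one(true, true) = false
[1.1.1.1] NOT false = true
[1.1.1.2.1] true → true = true
[1.1.1.2.2] true → false = false
[1.1.1.2] true → false = false
[1.1.1] true → false = false
[1.1] NOT false = true
[1.2.1.2] true → true = true
[1.2.1] false AND true = false
[1.2.2.2] true OR false = true
[1.2.2] false OR true = true
[1.2.3.2] true AND true = true
[1.2.3] true → true = true
[1.2] false OR true OR true = true
[1] true AND true = true
[root] NOT true = false
Overall: false → ticketed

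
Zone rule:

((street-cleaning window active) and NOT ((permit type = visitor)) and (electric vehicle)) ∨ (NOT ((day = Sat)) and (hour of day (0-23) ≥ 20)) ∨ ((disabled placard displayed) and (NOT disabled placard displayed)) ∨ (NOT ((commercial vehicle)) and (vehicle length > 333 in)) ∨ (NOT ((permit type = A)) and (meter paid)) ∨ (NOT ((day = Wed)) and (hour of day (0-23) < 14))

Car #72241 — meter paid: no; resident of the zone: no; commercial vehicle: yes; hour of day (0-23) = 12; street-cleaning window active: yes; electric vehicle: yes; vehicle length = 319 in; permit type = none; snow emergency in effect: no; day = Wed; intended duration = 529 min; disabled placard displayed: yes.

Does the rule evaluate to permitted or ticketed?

Permitted

Atomic conditions:
  street-cleaning window active: yes → true
  permit type = visitor: none == visitor is false
  electric vehicle: yes → true
  day = Sat: Wed == Sat is false
  hour of day (0-23) ≥ 20: 12 ≥ 20 is false
  disabled placard displayed: yes → true
  NOT disabled placard displayed: yes → false
  commercial vehicle: yes → true
  vehicle length > 333 in: 319 > 333 is false
  permit type = A: none == A is false
  meter paid: no → false
  day = Wed: Wed == Wed is true
  hour of day (0-23) < 14: 12 < 14 is true
Combine:
[1.2] NOT false = true
[1] true AND true AND true = true
[2.1] NOT false = true
[2] true AND false = false
[3] true AND false = false
[4.1] NOT true = false
[4] false AND false = false
[5.1] NOT false = true
[5] true AND false = false
[6.1] NOT true = false
[6] false AND true = false
[root] true OR false OR false OR false OR false OR false = true
Overall: true → permitted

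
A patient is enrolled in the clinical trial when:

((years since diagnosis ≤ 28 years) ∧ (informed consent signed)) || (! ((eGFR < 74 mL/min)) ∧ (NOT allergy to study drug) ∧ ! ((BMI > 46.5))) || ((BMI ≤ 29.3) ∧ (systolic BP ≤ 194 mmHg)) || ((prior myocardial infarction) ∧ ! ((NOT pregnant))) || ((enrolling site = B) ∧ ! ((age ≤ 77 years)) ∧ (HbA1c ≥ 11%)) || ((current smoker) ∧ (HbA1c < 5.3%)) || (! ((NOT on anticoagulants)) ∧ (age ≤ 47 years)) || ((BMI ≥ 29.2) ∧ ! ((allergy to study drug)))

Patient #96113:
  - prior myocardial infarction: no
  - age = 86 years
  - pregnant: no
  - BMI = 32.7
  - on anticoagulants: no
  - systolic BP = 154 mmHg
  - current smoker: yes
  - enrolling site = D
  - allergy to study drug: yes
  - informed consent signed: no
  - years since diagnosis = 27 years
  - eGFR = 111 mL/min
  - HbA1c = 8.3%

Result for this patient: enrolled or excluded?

Excluded

Atomic conditions:
  years since diagnosis ≤ 28 years: 27 ≤ 28 is true
  informed consent signed: no → false
  eGFR < 74 mL/min: 111 < 74 is false
  NOT allergy to study drug: yes → false
  BMI > 46.5: 32.7 > 46.5 is false
  BMI ≤ 29.3: 32.7 ≤ 29.3 is false
  systolic BP ≤ 194 mmHg: 154 ≤ 194 is true
  prior myocardial infarction: no → false
  NOT pregnant: no → true
  enrolling site = B: D == B is false
  age ≤ 77 years: 86 ≤ 77 is false
  HbA1c ≥ 11%: 8.3 ≥ 11 is false
  current smoker: yes → true
  HbA1c < 5.3%: 8.3 < 5.3 is false
  NOT on anticoagulants: no → true
  age ≤ 47 years: 86 ≤ 47 is false
  BMI ≥ 29.2: 32.7 ≥ 29.2 is true
  allergy to study drug: yes → true
Combine:
[1] true AND false = false
[2.1] NOT false = true
[2.3] NOT false = true
[2] true AND false AND true = false
[3] false AND true = false
[4.2] NOT true = false
[4] false AND false = false
[5.2] NOT false = true
[5] false AND true AND false = false
[6] true AND false = false
[7.1] NOT true = false
[7] false AND false = false
[8.2] NOT true = false
[8] true AND false = false
[root] false OR false OR false OR false OR false OR false OR false OR false = false
Overall: false → excluded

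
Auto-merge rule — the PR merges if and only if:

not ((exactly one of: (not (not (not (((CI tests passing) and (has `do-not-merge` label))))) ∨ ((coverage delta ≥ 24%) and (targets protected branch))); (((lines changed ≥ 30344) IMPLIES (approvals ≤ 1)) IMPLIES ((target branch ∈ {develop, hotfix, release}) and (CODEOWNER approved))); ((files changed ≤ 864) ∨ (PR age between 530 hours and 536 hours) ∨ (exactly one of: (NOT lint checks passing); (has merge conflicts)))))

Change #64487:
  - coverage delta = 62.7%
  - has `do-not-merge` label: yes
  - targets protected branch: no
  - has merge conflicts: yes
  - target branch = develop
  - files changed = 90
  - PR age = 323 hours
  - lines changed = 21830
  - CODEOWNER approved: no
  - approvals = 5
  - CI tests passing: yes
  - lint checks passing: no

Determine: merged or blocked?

Atomic conditions:
  CI tests passing: yes → true
  has `do-not-merge` label: yes → true
  coverage delta ≥ 24%: 62.7 ≥ 24 is true
  targets protected branch: no → false
  lines changed ≥ 30344: 21830 ≥ 30344 is false
  approvals ≤ 1: 5 ≤ 1 is false
  target branch ∈ {develop, hotfix, release}: develop is in the set → true
  CODEOWNER approved: no → false
  files changed ≤ 864: 90 ≤ 864 is true
  PR age between 530 hours and 536 hours: 323 in [530, 536] is false
  NOT lint checks passing: no → true
  has merge conflicts: yes → true
Combine:
[1.1.1.1.1.1] true AND true = true
[1.1.1.1.1] NOT true = false
[1.1.1.1] NOT false = true
[1.1.1] NOT true = false
[1.1.2] true AND false = false
[1.1] false OR false = false
[1.2.1] false → false (antecedent false ⇒ implication holds) = true
[1.2.2] true AND false = false
[1.2] true → false = false
[1.3.3] exactly-one(true, true) = false
[1.3] true OR false OR false = true
[1] exactly-one(false, false, true) = true
[root] NOT true = false
Overall: false → blocked

Blocked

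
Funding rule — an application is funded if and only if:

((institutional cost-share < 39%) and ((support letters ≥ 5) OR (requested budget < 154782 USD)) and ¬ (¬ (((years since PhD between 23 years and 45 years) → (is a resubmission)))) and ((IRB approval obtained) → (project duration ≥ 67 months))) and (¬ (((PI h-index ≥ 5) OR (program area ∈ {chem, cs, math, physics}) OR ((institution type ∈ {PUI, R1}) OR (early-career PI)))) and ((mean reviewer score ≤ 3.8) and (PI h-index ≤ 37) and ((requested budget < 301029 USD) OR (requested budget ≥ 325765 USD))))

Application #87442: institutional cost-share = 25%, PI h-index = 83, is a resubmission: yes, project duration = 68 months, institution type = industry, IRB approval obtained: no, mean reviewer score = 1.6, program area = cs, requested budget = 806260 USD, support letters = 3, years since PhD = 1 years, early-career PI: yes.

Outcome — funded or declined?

Declined

Atomic conditions:
  institutional cost-share < 39%: 25 < 39 is true
  support letters ≥ 5: 3 ≥ 5 is false
  requested budget < 154782 USD: 806260 < 154782 is false
  years since PhD between 23 years and 45 years: 1 in [23, 45] is false
  is a resubmission: yes → true
  IRB approval obtained: no → false
  project duration ≥ 67 months: 68 ≥ 67 is true
  PI h-index ≥ 5: 83 ≥ 5 is true
  program area ∈ {chem, cs, math, physics}: cs is in the set → true
  institution type ∈ {PUI, R1}: industry is not in the set → false
  early-career PI: yes → true
  mean reviewer score ≤ 3.8: 1.6 ≤ 3.8 is true
  PI h-index ≤ 37: 83 ≤ 37 is false
  requested budget < 301029 USD: 806260 < 301029 is false
  requested budget ≥ 325765 USD: 806260 ≥ 325765 is true
Combine:
[1.2] false OR false = false
[1.3.1.1] false → true (antecedent false ⇒ implication holds) = true
[1.3.1] NOT true = false
[1.3] NOT false = true
[1.4] false → true (antecedent false ⇒ implication holds) = true
[1] true AND false AND true AND true = false
[2.1.1.3] false OR true = true
[2.1.1] true OR true OR true = true
[2.1] NOT true = false
[2.2.3] false OR true = true
[2.2] true AND false AND true = false
[2] false AND false = false
[root] false AND false = false
Overall: false → declined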